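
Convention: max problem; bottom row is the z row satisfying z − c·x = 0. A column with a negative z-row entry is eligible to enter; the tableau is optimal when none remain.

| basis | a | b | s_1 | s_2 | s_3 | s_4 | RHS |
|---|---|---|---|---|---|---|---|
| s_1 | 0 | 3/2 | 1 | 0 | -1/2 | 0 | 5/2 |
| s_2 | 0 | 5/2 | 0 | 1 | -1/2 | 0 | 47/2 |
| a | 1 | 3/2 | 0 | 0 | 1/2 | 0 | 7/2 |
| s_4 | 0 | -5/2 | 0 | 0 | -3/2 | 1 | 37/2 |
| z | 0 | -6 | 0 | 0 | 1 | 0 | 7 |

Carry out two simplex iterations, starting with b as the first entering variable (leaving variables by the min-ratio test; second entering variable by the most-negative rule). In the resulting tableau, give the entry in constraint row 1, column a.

Ratio test on column b — row 1: (5/2)/(3/2) = 5/3; row 2: (47/2)/(5/2) = 47/5; row 3: (7/2)/(3/2) = 7/3; row 4: entry -5/2 ≤ 0. Minimum is 5/3 at row 1 (s_1 leaves); pivot element 3/2.
Divide row 1 by 3/2; eliminate column b from the other rows.
Second iteration: most negative z-row entry is -1 in column s_3, so s_3 enters.
Ratio test on column s_3 — row 1: entry -1/3 ≤ 0; row 2: (58/3)/(1/3) = 58; row 3: 1/1 = 1; row 4: entry -7/3 ≤ 0. Minimum is 1 at row 3 (a leaves); pivot element 1.
Divide row 3 by 1; eliminate column s_3 from the other rows.
After both pivots, the entry at constraint row 1, column a is 1/3.

1/3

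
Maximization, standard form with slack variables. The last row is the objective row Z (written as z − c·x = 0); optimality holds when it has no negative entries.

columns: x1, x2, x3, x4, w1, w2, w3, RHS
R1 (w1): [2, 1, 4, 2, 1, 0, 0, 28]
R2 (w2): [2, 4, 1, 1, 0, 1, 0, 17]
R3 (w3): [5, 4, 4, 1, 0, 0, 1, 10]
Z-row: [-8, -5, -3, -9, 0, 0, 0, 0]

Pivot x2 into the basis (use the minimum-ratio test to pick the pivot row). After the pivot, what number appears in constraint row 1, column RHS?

Ratio test on column x2 — row 1: 28/1 = 28; row 2: 17/4 = 17/4; row 3: 10/4 = 5/2. Minimum is 5/2 at row 3 (w3 leaves); pivot element 4.
Divide row 3 by 4; eliminate column x2 from the other rows.
Row 1 update in column RHS: 28 − 1·(5/2) = 51/2.

51/2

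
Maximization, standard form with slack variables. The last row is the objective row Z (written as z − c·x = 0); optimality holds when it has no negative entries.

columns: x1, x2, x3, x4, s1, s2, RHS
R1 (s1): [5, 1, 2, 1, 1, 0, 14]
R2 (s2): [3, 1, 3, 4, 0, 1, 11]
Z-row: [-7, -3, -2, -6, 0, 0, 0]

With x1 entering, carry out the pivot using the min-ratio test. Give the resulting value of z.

Ratio test on column x1 — row 1: 14/5 = 14/5; row 2: 11/3 = 11/3. Minimum is 14/5 at row 1 (s1 leaves); pivot element 5.
Pivot on row 1; the Z-row RHS becomes 0 − (-7)·(14/5) = 98/5.

98/5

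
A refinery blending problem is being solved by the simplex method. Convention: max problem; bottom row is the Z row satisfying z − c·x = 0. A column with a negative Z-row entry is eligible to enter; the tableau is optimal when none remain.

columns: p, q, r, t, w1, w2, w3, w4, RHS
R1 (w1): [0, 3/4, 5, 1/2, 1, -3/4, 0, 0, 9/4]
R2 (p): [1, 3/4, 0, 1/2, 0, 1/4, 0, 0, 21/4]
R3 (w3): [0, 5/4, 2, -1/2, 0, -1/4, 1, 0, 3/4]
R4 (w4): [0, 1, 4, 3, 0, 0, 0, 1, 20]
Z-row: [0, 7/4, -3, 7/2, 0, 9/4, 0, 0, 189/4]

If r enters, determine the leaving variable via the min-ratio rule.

w3

Column r entries and ratios — w1: (9/4)/5 = 9/20; p: 0 ≤ 0, skip; w3: (3/4)/2 = 3/8; w4: 20/4 = 5.
Smallest ratio is 3/8 in the row of w3, so w3 leaves.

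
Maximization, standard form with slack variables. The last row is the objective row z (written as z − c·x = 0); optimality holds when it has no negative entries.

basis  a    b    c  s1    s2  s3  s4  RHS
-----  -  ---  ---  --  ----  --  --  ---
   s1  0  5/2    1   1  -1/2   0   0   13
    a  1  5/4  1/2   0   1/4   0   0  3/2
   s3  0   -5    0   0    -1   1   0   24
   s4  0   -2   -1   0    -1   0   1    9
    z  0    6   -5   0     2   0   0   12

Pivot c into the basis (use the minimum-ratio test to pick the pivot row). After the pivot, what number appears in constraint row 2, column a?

2

Ratio test on column c — row 1: 13/1 = 13; row 2: (3/2)/(1/2) = 3; row 3: entry 0 ≤ 0; row 4: entry -1 ≤ 0. Minimum is 3 at row 2 (a leaves); pivot element 1/2.
Divide row 2 by 1/2; eliminate column c from the other rows.
In the new row 2, the a entry is the old entry divided by the pivot: 1/(1/2) = 2.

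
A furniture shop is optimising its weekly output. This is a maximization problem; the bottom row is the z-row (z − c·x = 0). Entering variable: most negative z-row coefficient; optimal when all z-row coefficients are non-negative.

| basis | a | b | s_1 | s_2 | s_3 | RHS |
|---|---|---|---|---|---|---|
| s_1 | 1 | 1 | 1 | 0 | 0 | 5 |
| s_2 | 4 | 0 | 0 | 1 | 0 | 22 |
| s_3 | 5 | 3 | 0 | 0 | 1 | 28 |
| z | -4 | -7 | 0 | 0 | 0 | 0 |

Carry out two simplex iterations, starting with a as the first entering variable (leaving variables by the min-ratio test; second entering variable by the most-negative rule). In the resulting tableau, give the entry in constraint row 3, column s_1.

-3

Ratio test on column a — row 1: 5/1 = 5; row 2: 22/4 = 11/2; row 3: 28/5 = 28/5. Minimum is 5 at row 1 (s_1 leaves); pivot element 1.
Divide row 1 by 1; eliminate column a from the other rows.
Second iteration: most negative z-row entry is -3 in column b, so b enters.
Ratio test on column b — row 1: 5/1 = 5; row 2: entry -4 ≤ 0; row 3: entry -2 ≤ 0. Minimum is 5 at row 1 (a leaves); pivot element 1.
Divide row 1 by 1; eliminate column b from the other rows.
After both pivots, the entry at constraint row 3, column s_1 is -3.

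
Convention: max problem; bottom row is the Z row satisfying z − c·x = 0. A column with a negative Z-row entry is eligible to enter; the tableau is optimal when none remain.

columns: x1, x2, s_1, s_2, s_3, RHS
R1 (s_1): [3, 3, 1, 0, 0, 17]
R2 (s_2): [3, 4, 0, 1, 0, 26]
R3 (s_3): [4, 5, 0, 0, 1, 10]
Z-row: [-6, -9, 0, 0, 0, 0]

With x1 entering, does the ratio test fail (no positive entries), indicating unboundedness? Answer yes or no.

no

Column x1 has positive entries in row(s) 1, 2, 3, so the ratio test bounds it — not unbounded.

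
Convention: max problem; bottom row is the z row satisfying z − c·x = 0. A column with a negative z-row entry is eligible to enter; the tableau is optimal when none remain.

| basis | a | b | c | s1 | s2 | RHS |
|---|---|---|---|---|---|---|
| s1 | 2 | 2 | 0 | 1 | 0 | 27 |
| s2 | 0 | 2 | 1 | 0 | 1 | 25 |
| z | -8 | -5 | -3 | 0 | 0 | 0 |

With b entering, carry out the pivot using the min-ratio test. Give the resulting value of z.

125/2

Ratio test on column b — row 1: 27/2 = 27/2; row 2: 25/2 = 25/2. Minimum is 25/2 at row 2 (s2 leaves); pivot element 2.
Pivot on row 2; the z-row RHS becomes 0 − (-5)·(25/2) = 125/2.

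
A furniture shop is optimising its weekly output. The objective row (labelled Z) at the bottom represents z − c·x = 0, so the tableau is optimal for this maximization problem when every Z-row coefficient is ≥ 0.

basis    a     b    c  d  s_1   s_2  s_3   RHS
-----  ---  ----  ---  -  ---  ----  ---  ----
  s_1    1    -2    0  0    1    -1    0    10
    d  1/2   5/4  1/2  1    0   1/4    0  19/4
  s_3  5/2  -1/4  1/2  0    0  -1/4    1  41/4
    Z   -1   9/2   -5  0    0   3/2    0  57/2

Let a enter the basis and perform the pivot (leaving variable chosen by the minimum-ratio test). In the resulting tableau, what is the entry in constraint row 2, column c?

Ratio test on column a — row 1: 10/1 = 10; row 2: (19/4)/(1/2) = 19/2; row 3: (41/4)/(5/2) = 41/10. Minimum is 41/10 at row 3 (s_3 leaves); pivot element 5/2.
Divide row 3 by 5/2; eliminate column a from the other rows.
Row 2 update in column c: 1/2 − (1/2)·(1/5) = 2/5.

2/5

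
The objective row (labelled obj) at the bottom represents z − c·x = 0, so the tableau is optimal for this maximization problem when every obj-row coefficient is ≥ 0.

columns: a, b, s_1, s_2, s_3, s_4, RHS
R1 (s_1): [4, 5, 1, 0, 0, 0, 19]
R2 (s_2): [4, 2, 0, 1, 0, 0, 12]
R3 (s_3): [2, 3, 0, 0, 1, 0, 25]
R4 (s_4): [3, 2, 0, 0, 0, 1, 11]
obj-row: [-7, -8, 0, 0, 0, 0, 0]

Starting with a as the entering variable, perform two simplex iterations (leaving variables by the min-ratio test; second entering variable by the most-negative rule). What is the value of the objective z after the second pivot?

Ratio test on column a — row 1: 19/4 = 19/4; row 2: 12/4 = 3; row 3: 25/2 = 25/2; row 4: 11/3 = 11/3. Minimum is 3 at row 2 (s_2 leaves); pivot element 4.
Pivot on row 2; the obj-row RHS becomes 0 − (-7)·3 = 21.
Next entering variable (most negative obj-row entry -9/2): b.
Ratio test on column b — row 1: 7/3 = 7/3; row 2: 3/(1/2) = 6; row 3: 19/2 = 19/2; row 4: 2/(1/2) = 4. Minimum is 7/3 at row 1 (s_1 leaves); pivot element 3.
After the second pivot the obj-row RHS is 21 − (-9/2)·(7/3) = 63/2.

63/2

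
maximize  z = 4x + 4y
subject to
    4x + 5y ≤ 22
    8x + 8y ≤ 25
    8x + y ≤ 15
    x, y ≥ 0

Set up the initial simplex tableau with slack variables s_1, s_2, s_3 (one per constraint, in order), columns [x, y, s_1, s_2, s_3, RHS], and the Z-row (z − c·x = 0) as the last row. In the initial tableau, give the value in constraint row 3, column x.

Constraint 3 has coefficient 8 on x.

8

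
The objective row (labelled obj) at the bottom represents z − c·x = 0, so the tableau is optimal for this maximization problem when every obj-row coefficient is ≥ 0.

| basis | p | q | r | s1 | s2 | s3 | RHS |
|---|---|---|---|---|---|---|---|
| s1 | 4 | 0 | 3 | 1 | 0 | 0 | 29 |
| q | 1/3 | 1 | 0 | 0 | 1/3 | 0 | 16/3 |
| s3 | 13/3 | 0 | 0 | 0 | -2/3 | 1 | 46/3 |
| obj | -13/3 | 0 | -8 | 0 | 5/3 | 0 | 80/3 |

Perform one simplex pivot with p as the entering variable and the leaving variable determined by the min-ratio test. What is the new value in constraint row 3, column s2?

Ratio test on column p — row 1: 29/4 = 29/4; row 2: (16/3)/(1/3) = 16; row 3: (46/3)/(13/3) = 46/13. Minimum is 46/13 at row 3 (s3 leaves); pivot element 13/3.
Divide row 3 by 13/3; eliminate column p from the other rows.
In the new row 3, the s2 entry is the old entry divided by the pivot: (-2/3)/(13/3) = -2/13.

-2/13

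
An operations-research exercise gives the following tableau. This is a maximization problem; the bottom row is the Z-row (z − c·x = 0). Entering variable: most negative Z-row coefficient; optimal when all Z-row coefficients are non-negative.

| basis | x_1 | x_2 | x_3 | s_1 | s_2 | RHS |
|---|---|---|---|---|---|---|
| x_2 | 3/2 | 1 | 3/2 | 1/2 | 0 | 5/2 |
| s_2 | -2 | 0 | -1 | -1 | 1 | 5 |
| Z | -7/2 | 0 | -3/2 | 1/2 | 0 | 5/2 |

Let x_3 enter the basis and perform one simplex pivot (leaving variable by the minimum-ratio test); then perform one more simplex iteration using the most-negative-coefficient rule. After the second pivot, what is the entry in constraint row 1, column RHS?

Ratio test on column x_3 — row 1: (5/2)/(3/2) = 5/3; row 2: entry -1 ≤ 0. Minimum is 5/3 at row 1 (x_2 leaves); pivot element 3/2.
Divide row 1 by 3/2; eliminate column x_3 from the other rows.
Second iteration: most negative Z-row entry is -2 in column x_1, so x_1 enters.
Ratio test on column x_1 — row 1: (5/3)/1 = 5/3; row 2: entry -1 ≤ 0. Minimum is 5/3 at row 1 (x_3 leaves); pivot element 1.
Divide row 1 by 1; eliminate column x_1 from the other rows.
After both pivots, the entry at constraint row 1, column RHS is 5/3.

5/3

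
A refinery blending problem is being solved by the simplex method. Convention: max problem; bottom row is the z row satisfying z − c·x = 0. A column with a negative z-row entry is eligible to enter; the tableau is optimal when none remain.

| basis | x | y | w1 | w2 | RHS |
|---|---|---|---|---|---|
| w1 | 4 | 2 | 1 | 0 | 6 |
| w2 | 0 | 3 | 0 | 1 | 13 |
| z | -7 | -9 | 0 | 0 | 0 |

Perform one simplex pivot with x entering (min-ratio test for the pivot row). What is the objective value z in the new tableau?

21/2

Ratio test on column x — row 1: 6/4 = 3/2; row 2: entry 0 ≤ 0. Minimum is 3/2 at row 1 (w1 leaves); pivot element 4.
Pivot on row 1; the z-row RHS becomes 0 − (-7)·(3/2) = 21/2.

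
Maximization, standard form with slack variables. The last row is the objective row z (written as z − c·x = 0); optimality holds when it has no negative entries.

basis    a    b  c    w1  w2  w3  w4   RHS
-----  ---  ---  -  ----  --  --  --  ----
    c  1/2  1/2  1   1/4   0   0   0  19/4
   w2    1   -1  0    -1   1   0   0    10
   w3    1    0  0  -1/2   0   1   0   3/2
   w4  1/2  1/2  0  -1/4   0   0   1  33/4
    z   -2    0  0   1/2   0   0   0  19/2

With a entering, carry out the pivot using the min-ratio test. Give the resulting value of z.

Ratio test on column a — row 1: (19/4)/(1/2) = 19/2; row 2: 10/1 = 10; row 3: (3/2)/1 = 3/2; row 4: (33/4)/(1/2) = 33/2. Minimum is 3/2 at row 3 (w3 leaves); pivot element 1.
Pivot on row 3; the z-row RHS becomes 19/2 − (-2)·(3/2) = 25/2.

25/2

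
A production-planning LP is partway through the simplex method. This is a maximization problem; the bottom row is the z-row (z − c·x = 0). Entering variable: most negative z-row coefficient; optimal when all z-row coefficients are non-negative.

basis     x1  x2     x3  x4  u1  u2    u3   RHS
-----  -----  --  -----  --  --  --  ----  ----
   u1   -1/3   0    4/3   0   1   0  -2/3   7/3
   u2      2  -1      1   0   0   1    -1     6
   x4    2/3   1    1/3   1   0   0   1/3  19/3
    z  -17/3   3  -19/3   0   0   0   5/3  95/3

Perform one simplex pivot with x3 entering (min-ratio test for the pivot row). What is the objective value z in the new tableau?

171/4

Ratio test on column x3 — row 1: (7/3)/(4/3) = 7/4; row 2: 6/1 = 6; row 3: (19/3)/(1/3) = 19. Minimum is 7/4 at row 1 (u1 leaves); pivot element 4/3.
Pivot on row 1; the z-row RHS becomes 95/3 − (-19/3)·(7/4) = 171/4.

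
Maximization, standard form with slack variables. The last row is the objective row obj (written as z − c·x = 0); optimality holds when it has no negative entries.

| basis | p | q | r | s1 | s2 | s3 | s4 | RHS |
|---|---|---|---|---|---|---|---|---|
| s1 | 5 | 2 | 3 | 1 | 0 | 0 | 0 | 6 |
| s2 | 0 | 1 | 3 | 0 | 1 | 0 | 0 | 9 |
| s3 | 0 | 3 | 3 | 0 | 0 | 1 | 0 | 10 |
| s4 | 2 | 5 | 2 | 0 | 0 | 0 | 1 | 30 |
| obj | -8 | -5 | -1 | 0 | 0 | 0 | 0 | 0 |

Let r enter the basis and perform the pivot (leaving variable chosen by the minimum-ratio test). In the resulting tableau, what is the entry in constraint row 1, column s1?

Ratio test on column r — row 1: 6/3 = 2; row 2: 9/3 = 3; row 3: 10/3 = 10/3; row 4: 30/2 = 15. Minimum is 2 at row 1 (s1 leaves); pivot element 3.
Divide row 1 by 3; eliminate column r from the other rows.
In the new row 1, the s1 entry is the old entry divided by the pivot: 1/3 = 1/3.

1/3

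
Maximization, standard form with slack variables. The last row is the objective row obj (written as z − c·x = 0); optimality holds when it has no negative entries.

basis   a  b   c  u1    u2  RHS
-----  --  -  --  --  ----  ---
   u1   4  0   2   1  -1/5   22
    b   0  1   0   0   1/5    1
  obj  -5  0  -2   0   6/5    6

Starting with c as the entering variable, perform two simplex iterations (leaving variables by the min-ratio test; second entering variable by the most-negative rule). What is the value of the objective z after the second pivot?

Ratio test on column c — row 1: 22/2 = 11; row 2: entry 0 ≤ 0. Minimum is 11 at row 1 (u1 leaves); pivot element 2.
Pivot on row 1; the obj-row RHS becomes 6 − (-2)·11 = 28.
Next entering variable (most negative obj-row entry -1): a.
Ratio test on column a — row 1: 11/2 = 11/2; row 2: entry 0 ≤ 0. Minimum is 11/2 at row 1 (c leaves); pivot element 2.
After the second pivot the obj-row RHS is 28 − (-1)·(11/2) = 67/2.

67/2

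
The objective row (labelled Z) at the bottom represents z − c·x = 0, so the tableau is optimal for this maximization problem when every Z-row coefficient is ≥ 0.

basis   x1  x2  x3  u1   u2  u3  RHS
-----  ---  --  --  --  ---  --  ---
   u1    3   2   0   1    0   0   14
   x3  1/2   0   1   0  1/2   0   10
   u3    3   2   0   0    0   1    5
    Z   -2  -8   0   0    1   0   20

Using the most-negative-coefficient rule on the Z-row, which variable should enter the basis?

Negative Z-row entries: x1: -2, x2: -8.
The most negative is -8 in column x2, so x2 enters.

x2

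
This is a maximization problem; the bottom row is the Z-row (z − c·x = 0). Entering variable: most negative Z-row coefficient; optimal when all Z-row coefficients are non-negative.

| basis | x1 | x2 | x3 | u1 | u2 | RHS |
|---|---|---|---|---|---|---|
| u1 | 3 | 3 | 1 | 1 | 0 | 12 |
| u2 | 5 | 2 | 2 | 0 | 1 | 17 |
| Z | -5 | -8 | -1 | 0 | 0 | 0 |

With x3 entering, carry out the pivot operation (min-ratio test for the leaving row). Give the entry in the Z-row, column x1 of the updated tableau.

Ratio test on column x3 — row 1: 12/1 = 12; row 2: 17/2 = 17/2. Minimum is 17/2 at row 2 (u2 leaves); pivot element 2.
Divide row 2 by 2; eliminate column x3 from the other rows.
Z-row update in column x1: -5 − (-1)·(5/2) = -5/2.

-5/2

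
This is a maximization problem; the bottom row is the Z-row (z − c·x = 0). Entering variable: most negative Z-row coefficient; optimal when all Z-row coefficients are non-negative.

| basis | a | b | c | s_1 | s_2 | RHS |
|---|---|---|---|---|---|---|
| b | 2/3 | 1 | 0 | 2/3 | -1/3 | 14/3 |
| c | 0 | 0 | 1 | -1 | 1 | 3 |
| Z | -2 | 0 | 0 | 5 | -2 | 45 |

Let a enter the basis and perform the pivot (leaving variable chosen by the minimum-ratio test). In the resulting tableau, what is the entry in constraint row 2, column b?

0

Ratio test on column a — row 1: (14/3)/(2/3) = 7; row 2: entry 0 ≤ 0. Minimum is 7 at row 1 (b leaves); pivot element 2/3.
Divide row 1 by 2/3; eliminate column a from the other rows.
Row 2 update in column b: 0 − 0·(3/2) = 0.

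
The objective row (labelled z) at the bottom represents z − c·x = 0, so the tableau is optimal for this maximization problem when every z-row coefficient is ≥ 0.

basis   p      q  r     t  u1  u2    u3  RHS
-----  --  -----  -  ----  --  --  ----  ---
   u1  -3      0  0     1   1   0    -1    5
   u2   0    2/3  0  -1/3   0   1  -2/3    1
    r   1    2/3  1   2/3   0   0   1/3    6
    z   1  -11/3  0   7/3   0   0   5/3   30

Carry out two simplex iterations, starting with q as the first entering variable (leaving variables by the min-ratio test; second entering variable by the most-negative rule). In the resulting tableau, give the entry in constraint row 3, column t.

1

Ratio test on column q — row 1: entry 0 ≤ 0; row 2: 1/(2/3) = 3/2; row 3: 6/(2/3) = 9. Minimum is 3/2 at row 2 (u2 leaves); pivot element 2/3.
Divide row 2 by 2/3; eliminate column q from the other rows.
Second iteration: most negative z-row entry is -2 in column u3, so u3 enters.
Ratio test on column u3 — row 1: entry -1 ≤ 0; row 2: entry -1 ≤ 0; row 3: 5/1 = 5. Minimum is 5 at row 3 (r leaves); pivot element 1.
Divide row 3 by 1; eliminate column u3 from the other rows.
After both pivots, the entry at constraint row 3, column t is 1.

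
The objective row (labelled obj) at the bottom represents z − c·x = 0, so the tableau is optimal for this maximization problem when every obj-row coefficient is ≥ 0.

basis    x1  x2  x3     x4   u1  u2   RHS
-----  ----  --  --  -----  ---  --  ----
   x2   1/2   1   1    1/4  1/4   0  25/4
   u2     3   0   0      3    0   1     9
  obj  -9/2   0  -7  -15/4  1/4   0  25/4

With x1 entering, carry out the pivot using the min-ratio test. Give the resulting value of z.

Ratio test on column x1 — row 1: (25/4)/(1/2) = 25/2; row 2: 9/3 = 3. Minimum is 3 at row 2 (u2 leaves); pivot element 3.
Pivot on row 2; the obj-row RHS becomes 25/4 − (-9/2)·3 = 79/4.

79/4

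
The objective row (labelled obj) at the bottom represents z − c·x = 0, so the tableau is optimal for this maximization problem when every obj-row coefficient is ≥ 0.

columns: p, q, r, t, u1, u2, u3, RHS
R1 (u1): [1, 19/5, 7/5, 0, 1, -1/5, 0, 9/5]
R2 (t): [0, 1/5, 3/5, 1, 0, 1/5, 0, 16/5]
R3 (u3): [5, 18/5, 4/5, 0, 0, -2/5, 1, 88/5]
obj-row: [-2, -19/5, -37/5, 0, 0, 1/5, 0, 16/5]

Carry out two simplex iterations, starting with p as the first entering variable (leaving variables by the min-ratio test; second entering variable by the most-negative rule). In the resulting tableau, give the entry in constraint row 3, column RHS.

Ratio test on column p — row 1: (9/5)/1 = 9/5; row 2: entry 0 ≤ 0; row 3: (88/5)/5 = 88/25. Minimum is 9/5 at row 1 (u1 leaves); pivot element 1.
Divide row 1 by 1; eliminate column p from the other rows.
Second iteration: most negative obj-row entry is -23/5 in column r, so r enters.
Ratio test on column r — row 1: (9/5)/(7/5) = 9/7; row 2: (16/5)/(3/5) = 16/3; row 3: entry -31/5 ≤ 0. Minimum is 9/7 at row 1 (p leaves); pivot element 7/5.
Divide row 1 by 7/5; eliminate column r from the other rows.
After both pivots, the entry at constraint row 3, column RHS is 116/7.

116/7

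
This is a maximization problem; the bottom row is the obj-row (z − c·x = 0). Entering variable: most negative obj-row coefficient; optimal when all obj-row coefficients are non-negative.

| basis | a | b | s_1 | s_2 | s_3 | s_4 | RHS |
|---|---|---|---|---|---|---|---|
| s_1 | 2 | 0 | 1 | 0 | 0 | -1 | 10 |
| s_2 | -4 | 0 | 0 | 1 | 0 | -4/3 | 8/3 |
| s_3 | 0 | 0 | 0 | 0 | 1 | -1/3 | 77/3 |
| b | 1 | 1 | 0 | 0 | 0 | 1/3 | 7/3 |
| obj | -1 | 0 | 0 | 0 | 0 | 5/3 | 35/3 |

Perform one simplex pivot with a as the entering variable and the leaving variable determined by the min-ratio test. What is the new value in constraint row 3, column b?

Ratio test on column a — row 1: 10/2 = 5; row 2: entry -4 ≤ 0; row 3: entry 0 ≤ 0; row 4: (7/3)/1 = 7/3. Minimum is 7/3 at row 4 (b leaves); pivot element 1.
Divide row 4 by 1; eliminate column a from the other rows.
Row 3 update in column b: 0 − 0·1 = 0.

0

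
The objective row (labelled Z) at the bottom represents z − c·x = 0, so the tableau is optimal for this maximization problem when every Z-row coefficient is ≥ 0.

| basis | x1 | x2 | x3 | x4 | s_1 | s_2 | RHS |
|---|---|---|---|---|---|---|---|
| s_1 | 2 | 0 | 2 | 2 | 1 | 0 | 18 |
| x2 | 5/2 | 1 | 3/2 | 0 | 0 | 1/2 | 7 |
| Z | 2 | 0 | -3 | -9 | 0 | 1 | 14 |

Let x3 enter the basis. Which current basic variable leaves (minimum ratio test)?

Column x3 entries and ratios — s_1: 18/2 = 9; x2: 7/(3/2) = 14/3.
Smallest ratio is 14/3 in the row of x2, so x2 leaves.

x2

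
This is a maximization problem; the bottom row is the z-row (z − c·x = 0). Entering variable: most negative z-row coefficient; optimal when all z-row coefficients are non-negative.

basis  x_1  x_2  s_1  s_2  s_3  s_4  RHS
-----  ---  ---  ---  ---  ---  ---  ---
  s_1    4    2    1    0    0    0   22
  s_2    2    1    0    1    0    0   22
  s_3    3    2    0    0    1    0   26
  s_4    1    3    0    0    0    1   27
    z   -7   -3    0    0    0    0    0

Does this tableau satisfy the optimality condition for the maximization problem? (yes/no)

no

The z-row has a negative entry -7 in column x_1, so it is not optimal.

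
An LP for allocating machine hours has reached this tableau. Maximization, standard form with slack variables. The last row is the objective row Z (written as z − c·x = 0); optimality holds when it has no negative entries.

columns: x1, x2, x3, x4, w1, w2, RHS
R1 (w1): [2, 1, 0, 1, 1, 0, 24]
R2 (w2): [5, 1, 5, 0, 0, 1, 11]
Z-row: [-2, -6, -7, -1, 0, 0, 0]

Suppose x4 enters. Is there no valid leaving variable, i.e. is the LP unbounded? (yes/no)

Column x4 has positive entries in row(s) 1, so the ratio test bounds it — not unbounded.

no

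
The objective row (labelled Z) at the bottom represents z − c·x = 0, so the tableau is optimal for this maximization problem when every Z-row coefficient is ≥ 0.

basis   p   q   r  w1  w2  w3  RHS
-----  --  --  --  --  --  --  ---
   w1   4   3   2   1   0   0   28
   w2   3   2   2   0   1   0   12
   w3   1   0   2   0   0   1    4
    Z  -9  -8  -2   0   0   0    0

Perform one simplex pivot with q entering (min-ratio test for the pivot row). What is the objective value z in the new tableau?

48

Ratio test on column q — row 1: 28/3 = 28/3; row 2: 12/2 = 6; row 3: entry 0 ≤ 0. Minimum is 6 at row 2 (w2 leaves); pivot element 2.
Pivot on row 2; the Z-row RHS becomes 0 − (-8)·6 = 48.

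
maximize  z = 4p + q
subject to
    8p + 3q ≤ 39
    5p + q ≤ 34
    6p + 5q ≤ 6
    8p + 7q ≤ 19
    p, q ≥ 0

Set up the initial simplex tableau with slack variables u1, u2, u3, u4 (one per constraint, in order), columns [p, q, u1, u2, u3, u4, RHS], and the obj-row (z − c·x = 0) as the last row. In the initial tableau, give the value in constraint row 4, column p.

8

Constraint 4 has coefficient 8 on p.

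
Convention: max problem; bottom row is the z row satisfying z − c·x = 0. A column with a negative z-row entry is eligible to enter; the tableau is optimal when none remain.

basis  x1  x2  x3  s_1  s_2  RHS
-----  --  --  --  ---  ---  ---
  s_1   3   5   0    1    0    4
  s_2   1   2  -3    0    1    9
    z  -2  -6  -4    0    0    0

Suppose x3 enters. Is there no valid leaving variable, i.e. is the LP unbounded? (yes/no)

Every constraint-row entry in column x3 is ≤ 0, so increasing x3 is unbounded.

yes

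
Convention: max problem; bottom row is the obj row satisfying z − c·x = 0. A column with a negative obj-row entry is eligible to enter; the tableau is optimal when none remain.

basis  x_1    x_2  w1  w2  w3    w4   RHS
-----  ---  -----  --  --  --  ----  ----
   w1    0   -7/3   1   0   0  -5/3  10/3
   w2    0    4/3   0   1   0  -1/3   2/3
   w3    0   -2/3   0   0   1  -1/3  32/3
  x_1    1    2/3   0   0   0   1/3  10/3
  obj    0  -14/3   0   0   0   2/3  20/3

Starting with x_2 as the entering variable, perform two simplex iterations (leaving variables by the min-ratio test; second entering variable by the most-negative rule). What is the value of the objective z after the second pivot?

12

Ratio test on column x_2 — row 1: entry -7/3 ≤ 0; row 2: (2/3)/(4/3) = 1/2; row 3: entry -2/3 ≤ 0; row 4: (10/3)/(2/3) = 5. Minimum is 1/2 at row 2 (w2 leaves); pivot element 4/3.
Pivot on row 2; the obj-row RHS becomes 20/3 − (-14/3)·(1/2) = 9.
Next entering variable (most negative obj-row entry -1/2): w4.
Ratio test on column w4 — row 1: entry -9/4 ≤ 0; row 2: entry -1/4 ≤ 0; row 3: entry -1/2 ≤ 0; row 4: 3/(1/2) = 6. Minimum is 6 at row 4 (x_1 leaves); pivot element 1/2.
After the second pivot the obj-row RHS is 9 − (-1/2)·6 = 12.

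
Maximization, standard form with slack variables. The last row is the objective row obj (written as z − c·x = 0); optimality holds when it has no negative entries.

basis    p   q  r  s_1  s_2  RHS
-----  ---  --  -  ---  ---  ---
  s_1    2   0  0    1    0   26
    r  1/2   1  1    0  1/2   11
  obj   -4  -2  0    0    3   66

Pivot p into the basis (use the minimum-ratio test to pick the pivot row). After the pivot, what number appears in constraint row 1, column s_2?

0

Ratio test on column p — row 1: 26/2 = 13; row 2: 11/(1/2) = 22. Minimum is 13 at row 1 (s_1 leaves); pivot element 2.
Divide row 1 by 2; eliminate column p from the other rows.
In the new row 1, the s_2 entry is the old entry divided by the pivot: 0/2 = 0.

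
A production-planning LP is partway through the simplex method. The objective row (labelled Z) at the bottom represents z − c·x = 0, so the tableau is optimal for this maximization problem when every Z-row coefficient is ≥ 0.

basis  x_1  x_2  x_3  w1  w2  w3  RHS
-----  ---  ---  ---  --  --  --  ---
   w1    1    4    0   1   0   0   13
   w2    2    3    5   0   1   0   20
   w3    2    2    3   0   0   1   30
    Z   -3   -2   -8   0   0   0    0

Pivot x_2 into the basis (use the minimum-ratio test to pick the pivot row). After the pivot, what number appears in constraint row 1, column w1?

1/4

Ratio test on column x_2 — row 1: 13/4 = 13/4; row 2: 20/3 = 20/3; row 3: 30/2 = 15. Minimum is 13/4 at row 1 (w1 leaves); pivot element 4.
Divide row 1 by 4; eliminate column x_2 from the other rows.
In the new row 1, the w1 entry is the old entry divided by the pivot: 1/4 = 1/4.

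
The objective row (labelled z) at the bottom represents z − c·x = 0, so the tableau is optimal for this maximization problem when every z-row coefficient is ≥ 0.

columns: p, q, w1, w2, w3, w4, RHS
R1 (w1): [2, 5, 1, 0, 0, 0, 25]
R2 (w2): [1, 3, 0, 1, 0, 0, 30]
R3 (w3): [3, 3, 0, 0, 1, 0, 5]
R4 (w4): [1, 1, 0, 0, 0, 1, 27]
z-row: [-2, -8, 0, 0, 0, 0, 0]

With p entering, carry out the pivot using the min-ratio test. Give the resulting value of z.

Ratio test on column p — row 1: 25/2 = 25/2; row 2: 30/1 = 30; row 3: 5/3 = 5/3; row 4: 27/1 = 27. Minimum is 5/3 at row 3 (w3 leaves); pivot element 3.
Pivot on row 3; the z-row RHS becomes 0 − (-2)·(5/3) = 10/3.

10/3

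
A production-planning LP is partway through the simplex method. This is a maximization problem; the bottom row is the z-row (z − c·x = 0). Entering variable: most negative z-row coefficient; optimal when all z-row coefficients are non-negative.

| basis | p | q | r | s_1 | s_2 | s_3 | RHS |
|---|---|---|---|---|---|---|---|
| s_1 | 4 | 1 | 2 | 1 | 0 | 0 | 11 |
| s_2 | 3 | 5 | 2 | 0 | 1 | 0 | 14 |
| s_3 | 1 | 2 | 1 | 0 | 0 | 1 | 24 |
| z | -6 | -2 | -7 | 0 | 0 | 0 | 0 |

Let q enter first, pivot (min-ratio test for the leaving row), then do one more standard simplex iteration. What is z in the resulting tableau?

Ratio test on column q — row 1: 11/1 = 11; row 2: 14/5 = 14/5; row 3: 24/2 = 12. Minimum is 14/5 at row 2 (s_2 leaves); pivot element 5.
Pivot on row 2; the z-row RHS becomes 0 − (-2)·(14/5) = 28/5.
Next entering variable (most negative z-row entry -31/5): r.
Ratio test on column r — row 1: (41/5)/(8/5) = 41/8; row 2: (14/5)/(2/5) = 7; row 3: (92/5)/(1/5) = 92. Minimum is 41/8 at row 1 (s_1 leaves); pivot element 8/5.
After the second pivot the z-row RHS is 28/5 − (-31/5)·(41/8) = 299/8.

299/8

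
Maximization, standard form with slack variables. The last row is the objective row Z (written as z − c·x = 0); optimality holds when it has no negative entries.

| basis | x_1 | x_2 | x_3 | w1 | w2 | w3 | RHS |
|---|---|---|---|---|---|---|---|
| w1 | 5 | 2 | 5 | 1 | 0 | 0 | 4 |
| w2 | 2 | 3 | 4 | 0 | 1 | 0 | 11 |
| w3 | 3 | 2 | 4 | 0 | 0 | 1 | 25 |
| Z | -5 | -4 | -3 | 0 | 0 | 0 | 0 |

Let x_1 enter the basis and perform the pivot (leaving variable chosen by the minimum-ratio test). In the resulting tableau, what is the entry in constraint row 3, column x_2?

Ratio test on column x_1 — row 1: 4/5 = 4/5; row 2: 11/2 = 11/2; row 3: 25/3 = 25/3. Minimum is 4/5 at row 1 (w1 leaves); pivot element 5.
Divide row 1 by 5; eliminate column x_1 from the other rows.
Row 3 update in column x_2: 2 − 3·(2/5) = 4/5.

4/5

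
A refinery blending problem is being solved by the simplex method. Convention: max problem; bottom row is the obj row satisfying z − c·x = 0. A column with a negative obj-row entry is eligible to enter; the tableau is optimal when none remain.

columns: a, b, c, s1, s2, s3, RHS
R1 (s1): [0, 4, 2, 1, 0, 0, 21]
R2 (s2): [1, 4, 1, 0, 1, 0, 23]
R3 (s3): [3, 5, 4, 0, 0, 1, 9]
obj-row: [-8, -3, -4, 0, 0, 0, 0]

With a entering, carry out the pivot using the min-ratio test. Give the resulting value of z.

24

Ratio test on column a — row 1: entry 0 ≤ 0; row 2: 23/1 = 23; row 3: 9/3 = 3. Minimum is 3 at row 3 (s3 leaves); pivot element 3.
Pivot on row 3; the obj-row RHS becomes 0 − (-8)·3 = 24.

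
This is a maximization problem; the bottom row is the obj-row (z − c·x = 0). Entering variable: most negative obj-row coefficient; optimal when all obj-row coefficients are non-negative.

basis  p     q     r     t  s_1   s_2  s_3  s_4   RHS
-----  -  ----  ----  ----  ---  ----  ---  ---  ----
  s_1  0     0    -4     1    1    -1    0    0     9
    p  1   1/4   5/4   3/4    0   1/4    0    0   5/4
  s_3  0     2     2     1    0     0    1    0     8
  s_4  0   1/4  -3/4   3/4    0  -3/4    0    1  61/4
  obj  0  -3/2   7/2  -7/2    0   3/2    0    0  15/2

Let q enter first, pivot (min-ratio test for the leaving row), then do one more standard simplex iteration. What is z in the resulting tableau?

Ratio test on column q — row 1: entry 0 ≤ 0; row 2: (5/4)/(1/4) = 5; row 3: 8/2 = 4; row 4: (61/4)/(1/4) = 61. Minimum is 4 at row 3 (s_3 leaves); pivot element 2.
Pivot on row 3; the obj-row RHS becomes 15/2 − (-3/2)·4 = 27/2.
Next entering variable (most negative obj-row entry -11/4): t.
Ratio test on column t — row 1: 9/1 = 9; row 2: (1/4)/(5/8) = 2/5; row 3: 4/(1/2) = 8; row 4: (57/4)/(5/8) = 114/5. Minimum is 2/5 at row 2 (p leaves); pivot element 5/8.
After the second pivot the obj-row RHS is 27/2 − (-11/4)·(2/5) = 73/5.

73/5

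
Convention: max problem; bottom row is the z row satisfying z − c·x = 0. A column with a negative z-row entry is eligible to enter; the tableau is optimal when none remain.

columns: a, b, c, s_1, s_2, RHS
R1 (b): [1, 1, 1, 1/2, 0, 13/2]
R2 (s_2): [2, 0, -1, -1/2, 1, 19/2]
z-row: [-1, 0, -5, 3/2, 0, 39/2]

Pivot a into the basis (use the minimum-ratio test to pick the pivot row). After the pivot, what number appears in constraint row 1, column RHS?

Ratio test on column a — row 1: (13/2)/1 = 13/2; row 2: (19/2)/2 = 19/4. Minimum is 19/4 at row 2 (s_2 leaves); pivot element 2.
Divide row 2 by 2; eliminate column a from the other rows.
Row 1 update in column RHS: 13/2 − 1·(19/4) = 7/4.

7/4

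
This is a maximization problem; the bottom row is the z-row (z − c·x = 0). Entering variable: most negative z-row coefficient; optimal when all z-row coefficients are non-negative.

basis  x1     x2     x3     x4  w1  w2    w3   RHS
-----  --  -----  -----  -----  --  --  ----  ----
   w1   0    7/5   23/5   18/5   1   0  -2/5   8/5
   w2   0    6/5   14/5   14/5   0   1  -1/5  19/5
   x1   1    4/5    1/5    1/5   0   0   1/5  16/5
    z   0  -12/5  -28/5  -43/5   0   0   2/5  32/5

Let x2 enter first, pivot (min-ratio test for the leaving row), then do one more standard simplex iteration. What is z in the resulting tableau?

Ratio test on column x2 — row 1: (8/5)/(7/5) = 8/7; row 2: (19/5)/(6/5) = 19/6; row 3: (16/5)/(4/5) = 4. Minimum is 8/7 at row 1 (w1 leaves); pivot element 7/5.
Pivot on row 1; the z-row RHS becomes 32/5 − (-12/5)·(8/7) = 64/7.
Next entering variable (most negative z-row entry -17/7): x4.
Ratio test on column x4 — row 1: (8/7)/(18/7) = 4/9; row 2: entry -2/7 ≤ 0; row 3: entry -13/7 ≤ 0. Minimum is 4/9 at row 1 (x2 leaves); pivot element 18/7.
After the second pivot the z-row RHS is 64/7 − (-17/7)·(4/9) = 92/9.

92/9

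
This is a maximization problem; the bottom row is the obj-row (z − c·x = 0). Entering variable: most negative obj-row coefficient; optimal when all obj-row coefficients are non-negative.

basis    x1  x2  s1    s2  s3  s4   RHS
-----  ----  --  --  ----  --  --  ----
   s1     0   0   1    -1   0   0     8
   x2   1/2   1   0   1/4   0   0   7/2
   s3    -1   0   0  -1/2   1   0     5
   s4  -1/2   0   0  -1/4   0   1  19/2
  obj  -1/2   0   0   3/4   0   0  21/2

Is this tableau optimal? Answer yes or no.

no

The obj-row has a negative entry -1/2 in column x1, so it is not optimal.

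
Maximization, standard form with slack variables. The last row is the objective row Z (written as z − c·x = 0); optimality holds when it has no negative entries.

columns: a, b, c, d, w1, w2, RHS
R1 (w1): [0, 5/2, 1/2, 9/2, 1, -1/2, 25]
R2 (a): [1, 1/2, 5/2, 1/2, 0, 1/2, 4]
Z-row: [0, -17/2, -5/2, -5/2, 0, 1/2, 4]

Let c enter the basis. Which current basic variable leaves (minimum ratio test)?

Column c entries and ratios — w1: 25/(1/2) = 50; a: 4/(5/2) = 8/5.
Smallest ratio is 8/5 in the row of a, so a leaves.

a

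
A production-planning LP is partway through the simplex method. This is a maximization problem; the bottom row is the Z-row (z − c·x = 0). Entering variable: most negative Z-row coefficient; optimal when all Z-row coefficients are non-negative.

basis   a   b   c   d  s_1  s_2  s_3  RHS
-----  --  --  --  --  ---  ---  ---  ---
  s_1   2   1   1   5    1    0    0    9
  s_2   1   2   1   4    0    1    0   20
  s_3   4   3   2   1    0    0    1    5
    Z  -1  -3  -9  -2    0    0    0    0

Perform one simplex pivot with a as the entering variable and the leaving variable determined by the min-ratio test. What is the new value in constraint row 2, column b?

5/4

Ratio test on column a — row 1: 9/2 = 9/2; row 2: 20/1 = 20; row 3: 5/4 = 5/4. Minimum is 5/4 at row 3 (s_3 leaves); pivot element 4.
Divide row 3 by 4; eliminate column a from the other rows.
Row 2 update in column b: 2 − 1·(3/4) = 5/4.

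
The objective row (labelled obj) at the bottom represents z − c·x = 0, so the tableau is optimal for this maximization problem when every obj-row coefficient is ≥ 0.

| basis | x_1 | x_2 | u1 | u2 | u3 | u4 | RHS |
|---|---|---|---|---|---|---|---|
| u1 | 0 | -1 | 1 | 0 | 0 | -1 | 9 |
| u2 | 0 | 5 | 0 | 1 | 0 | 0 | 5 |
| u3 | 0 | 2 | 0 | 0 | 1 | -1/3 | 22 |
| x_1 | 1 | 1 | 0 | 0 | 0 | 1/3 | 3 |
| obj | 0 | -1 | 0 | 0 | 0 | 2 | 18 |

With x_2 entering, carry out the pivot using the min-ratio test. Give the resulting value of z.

19

Ratio test on column x_2 — row 1: entry -1 ≤ 0; row 2: 5/5 = 1; row 3: 22/2 = 11; row 4: 3/1 = 3. Minimum is 1 at row 2 (u2 leaves); pivot element 5.
Pivot on row 2; the obj-row RHS becomes 18 − (-1)·1 = 19.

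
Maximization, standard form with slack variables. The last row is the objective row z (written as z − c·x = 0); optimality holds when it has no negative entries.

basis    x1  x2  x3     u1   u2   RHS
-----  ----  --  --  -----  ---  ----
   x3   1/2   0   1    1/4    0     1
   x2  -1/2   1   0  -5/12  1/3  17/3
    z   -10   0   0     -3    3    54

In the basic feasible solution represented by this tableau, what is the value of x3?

x3 is basic (row 1); its value is the RHS of that row, 1.

1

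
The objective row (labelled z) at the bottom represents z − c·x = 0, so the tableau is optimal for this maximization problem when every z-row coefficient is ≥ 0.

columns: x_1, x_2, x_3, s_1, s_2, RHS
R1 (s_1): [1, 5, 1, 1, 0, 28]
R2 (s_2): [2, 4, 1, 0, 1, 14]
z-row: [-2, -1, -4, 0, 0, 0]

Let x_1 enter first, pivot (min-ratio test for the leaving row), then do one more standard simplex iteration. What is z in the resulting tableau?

56

Ratio test on column x_1 — row 1: 28/1 = 28; row 2: 14/2 = 7. Minimum is 7 at row 2 (s_2 leaves); pivot element 2.
Pivot on row 2; the z-row RHS becomes 0 − (-2)·7 = 14.
Next entering variable (most negative z-row entry -3): x_3.
Ratio test on column x_3 — row 1: 21/(1/2) = 42; row 2: 7/(1/2) = 14. Minimum is 14 at row 2 (x_1 leaves); pivot element 1/2.
After the second pivot the z-row RHS is 14 − (-3)·14 = 56.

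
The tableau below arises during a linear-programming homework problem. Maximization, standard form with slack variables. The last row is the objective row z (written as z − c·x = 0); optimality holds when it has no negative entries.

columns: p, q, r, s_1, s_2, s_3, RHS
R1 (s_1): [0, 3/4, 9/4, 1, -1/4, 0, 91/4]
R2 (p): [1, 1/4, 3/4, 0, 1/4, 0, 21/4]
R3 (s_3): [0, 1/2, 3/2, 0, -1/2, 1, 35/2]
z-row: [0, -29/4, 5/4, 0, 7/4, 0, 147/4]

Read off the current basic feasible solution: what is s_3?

35/2

s_3 is basic (row 3); its value is the RHS of that row, 35/2.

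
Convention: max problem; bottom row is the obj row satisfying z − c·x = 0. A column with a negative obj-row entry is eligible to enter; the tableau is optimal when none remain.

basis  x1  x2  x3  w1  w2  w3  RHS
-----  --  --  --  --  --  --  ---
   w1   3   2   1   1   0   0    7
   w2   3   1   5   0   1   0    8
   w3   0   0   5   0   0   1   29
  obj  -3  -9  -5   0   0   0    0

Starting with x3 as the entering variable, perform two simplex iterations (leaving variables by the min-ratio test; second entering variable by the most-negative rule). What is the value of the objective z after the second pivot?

Ratio test on column x3 — row 1: 7/1 = 7; row 2: 8/5 = 8/5; row 3: 29/5 = 29/5. Minimum is 8/5 at row 2 (w2 leaves); pivot element 5.
Pivot on row 2; the obj-row RHS becomes 0 − (-5)·(8/5) = 8.
Next entering variable (most negative obj-row entry -8): x2.
Ratio test on column x2 — row 1: (27/5)/(9/5) = 3; row 2: (8/5)/(1/5) = 8; row 3: entry -1 ≤ 0. Minimum is 3 at row 1 (w1 leaves); pivot element 9/5.
After the second pivot the obj-row RHS is 8 − (-8)·3 = 32.

32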